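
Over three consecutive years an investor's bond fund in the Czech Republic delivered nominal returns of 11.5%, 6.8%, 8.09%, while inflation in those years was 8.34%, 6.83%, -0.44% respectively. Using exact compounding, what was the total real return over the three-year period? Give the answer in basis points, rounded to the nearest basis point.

1170 basis points

Nominal growth factor = 1.1150 × 1.0680 × 1.0809 = 1.287157
Price-level growth factor = 1.0834 × 1.0683 × 0.9956 = 1.152304
Real growth factor = 1.287157 / 1.152304 = 1.117030
Total real return = 1.117030 − 1 → 1170 basis points.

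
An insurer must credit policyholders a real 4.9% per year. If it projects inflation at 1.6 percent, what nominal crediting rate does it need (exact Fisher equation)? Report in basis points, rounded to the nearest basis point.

658 basis points

(1 + i) = (1 + r)(1 + π) = 1.04900 × 1.01600 = 1.065784
i = 1.065784 − 1, so the required nominal rate is 658 basis points.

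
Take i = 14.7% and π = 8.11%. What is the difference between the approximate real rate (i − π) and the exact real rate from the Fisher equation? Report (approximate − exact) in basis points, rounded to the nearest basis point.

Approximate: r ≈ 14.700% − 8.110% = 6.5900%
Exact: (1 + 0.1470)/(1 + 0.0811) − 1 = 6.0956%
Error = 6.5900% − 6.0956% = 0.4944% → 49 basis points.

49 basis points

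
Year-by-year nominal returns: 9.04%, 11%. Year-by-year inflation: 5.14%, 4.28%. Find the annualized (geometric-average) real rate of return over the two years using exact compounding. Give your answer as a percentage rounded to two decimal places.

Nominal growth factor = 1.0904 × 1.1100 = 1.21034400
Price-level growth factor = 1.0514 × 1.0428 = 1.09639992
Real growth factor = 1.21034400 / 1.09639992 = 1.10392566
Annualized real rate = 1.10392566^(1/2) − 1 = 5.0679% → 5.07%.

5.07%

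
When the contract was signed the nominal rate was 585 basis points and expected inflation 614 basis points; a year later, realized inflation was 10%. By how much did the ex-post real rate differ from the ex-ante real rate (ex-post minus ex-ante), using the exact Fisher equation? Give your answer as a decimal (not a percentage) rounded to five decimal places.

-0.03500

Ex-ante: (1 + 0.0585)/(1 + 0.0614) − 1 = -0.273224%
Ex-post: (1 + 0.0585)/(1 + 0.1000) − 1 = -3.772727%
Difference (ex-post − ex-ante) = -3.499503% → -0.03500.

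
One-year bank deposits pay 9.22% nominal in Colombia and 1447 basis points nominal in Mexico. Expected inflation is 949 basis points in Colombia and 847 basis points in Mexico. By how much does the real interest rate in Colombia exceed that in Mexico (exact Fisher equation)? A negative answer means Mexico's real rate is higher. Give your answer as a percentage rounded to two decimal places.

-5.78%

Colombia: (1 + 0.0922)/(1 + 0.0949) − 1 = -0.2466%
Mexico: (1 + 0.1447)/(1 + 0.0847) − 1 = 5.5315%
Differential = -0.2466% − 5.5315% = -5.7781% → -5.78%.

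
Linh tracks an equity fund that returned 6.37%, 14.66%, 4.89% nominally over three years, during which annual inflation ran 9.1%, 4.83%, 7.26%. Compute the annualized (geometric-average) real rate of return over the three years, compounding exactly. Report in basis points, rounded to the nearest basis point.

141 basis points

Compound the nominal returns: 1.0637 × 1.1466 × 1.0489 = 1.27927874.
Compound inflation: 1.0910 × 1.0483 × 1.0726 = 1.22672758.
Deflate: 1.27927874 / 1.22672758 = 1.04283849.
Annualized real rate = 1.04283849^(1/3) − 1 = 1.4080% → 141 basis points.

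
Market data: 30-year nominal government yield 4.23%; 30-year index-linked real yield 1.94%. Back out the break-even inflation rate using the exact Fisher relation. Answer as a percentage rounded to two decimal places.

2.25%

(1 + π) = (1 + i)/(1 + r) = 1.04230 / 1.01940 = 1.022464
Break-even inflation = 1.022464 − 1 → 2.25%.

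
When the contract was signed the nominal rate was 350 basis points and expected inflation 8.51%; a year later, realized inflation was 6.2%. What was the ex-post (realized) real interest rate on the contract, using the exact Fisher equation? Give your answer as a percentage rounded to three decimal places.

Ex-post: (1 + 0.0350)/(1 + 0.0620) − 1 = -2.5424%
So the realized real rate is -2.542%.

-2.542%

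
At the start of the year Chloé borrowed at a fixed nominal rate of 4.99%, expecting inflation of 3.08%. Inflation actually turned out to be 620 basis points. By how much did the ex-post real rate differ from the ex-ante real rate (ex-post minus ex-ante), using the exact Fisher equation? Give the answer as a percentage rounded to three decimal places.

-2.992%

Ex-ante: (1 + 0.0499)/(1 + 0.0308) − 1 = 1.8529%
Ex-post: (1 + 0.0499)/(1 + 0.0620) − 1 = -1.1394%
Difference (ex-post − ex-ante) = -2.9923% → -2.992%.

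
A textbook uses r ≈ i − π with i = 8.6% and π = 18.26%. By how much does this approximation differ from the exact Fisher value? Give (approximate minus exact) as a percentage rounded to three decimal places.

-1.492%

Approximate: r ≈ 8.600% − 18.260% = -9.6600%
Exact: (1 + 0.0860)/(1 + 0.1826) − 1 = -8.1684%
Error = -9.6600% − (-8.1684%) = -1.4916% → -1.492%.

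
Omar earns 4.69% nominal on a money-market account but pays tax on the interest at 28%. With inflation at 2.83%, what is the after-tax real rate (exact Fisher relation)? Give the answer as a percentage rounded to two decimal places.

0.53%

After-tax nominal return = 4.69% × (1 − 0.28) = 3.3768%.
1 + r = 1.033768 / 1.02830 = 1.005318
After-tax real rate = 1.005318 − 1 → 0.53%.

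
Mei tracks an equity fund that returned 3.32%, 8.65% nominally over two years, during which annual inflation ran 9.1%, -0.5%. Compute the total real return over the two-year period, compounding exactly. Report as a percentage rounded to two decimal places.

3.41%

Nominal growth factor = 1.0332 × 1.0865 = 1.122572
Price-level growth factor = 1.0910 × 0.9950 = 1.085545
Real growth factor = 1.122572 / 1.085545 = 1.034109
Total real return = 1.034109 − 1 → 3.41%.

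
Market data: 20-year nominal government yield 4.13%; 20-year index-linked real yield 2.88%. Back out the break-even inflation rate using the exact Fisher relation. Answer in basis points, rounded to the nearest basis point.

122 basis points

(1 + π) = (1 + i)/(1 + r) = 1.04130 / 1.02880 = 1.0121501
Break-even inflation = 1.0121501 − 1 → 122 basis points.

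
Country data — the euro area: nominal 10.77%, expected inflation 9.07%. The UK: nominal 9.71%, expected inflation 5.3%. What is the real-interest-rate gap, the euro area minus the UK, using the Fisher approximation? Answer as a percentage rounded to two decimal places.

-2.71%

The euro area: 10.77% − 9.07% = 1.700%
The UK: 9.71% − 5.3% = 4.410%
Differential = -2.710% → -2.71%.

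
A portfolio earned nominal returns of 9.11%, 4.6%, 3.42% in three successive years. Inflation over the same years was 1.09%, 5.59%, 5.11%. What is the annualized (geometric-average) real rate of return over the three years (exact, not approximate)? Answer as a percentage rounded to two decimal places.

Compound the nominal returns: 1.0911 × 1.0460 × 1.0342 = 1.18032274.
Compound inflation: 1.0109 × 1.0559 × 1.0511 = 1.12195393.
Deflate: 1.18032274 / 1.12195393 = 1.05202425.
Annualized real rate = 1.05202425^(1/3) − 1 = 1.7049% → 1.70%.

1.70%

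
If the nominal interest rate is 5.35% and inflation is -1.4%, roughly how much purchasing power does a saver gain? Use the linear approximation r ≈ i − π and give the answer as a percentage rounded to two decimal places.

6.75%

r ≈ i − π = 5.35% − (-1.4%) = 6.75%.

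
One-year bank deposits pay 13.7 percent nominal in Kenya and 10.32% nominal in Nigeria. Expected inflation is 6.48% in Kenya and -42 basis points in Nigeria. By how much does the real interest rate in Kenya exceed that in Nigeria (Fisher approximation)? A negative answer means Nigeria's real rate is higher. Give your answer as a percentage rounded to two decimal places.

-3.52%

Kenya: 13.7% − 6.48% = 7.220%
Nigeria: 10.32% − (-0.42%) = 10.740%
Differential = -3.520% → -3.52%.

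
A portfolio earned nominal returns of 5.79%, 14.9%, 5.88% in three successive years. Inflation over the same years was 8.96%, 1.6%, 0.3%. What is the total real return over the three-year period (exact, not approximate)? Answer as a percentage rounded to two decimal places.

15.91%

Nominal growth factor = 1.0579 × 1.1490 × 1.0588 = 1.287000
Price-level growth factor = 1.0896 × 1.0160 × 1.0030 = 1.110355
Real growth factor = 1.287000 / 1.110355 = 1.159089
Total real return = 1.159089 − 1 → 15.91%.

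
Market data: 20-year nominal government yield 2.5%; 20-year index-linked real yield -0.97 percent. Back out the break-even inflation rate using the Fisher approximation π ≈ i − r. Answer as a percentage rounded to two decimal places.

π ≈ i − r = 2.5% − (-0.97%) → 3.47%.

3.47%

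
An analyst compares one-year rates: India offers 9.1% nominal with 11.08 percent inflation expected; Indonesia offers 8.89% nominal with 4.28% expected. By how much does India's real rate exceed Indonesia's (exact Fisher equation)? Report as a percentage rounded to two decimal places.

-6.20%

India: (1 + 0.0910)/(1 + 0.1108) − 1 = -1.7825%
Indonesia: (1 + 0.0889)/(1 + 0.0428) − 1 = 4.4208%
Differential = -1.7825% − 4.4208% = -6.2033% → -6.20%.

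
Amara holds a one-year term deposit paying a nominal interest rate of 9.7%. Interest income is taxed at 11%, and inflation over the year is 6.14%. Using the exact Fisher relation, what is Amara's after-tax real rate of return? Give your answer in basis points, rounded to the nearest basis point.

235 basis points

After-tax nominal return = 9.7% × (1 − 0.11) = 8.6330%.
1 + r = 1.08633 / 1.06140 = 1.023488
After-tax real rate = 1.023488 − 1 → 235 basis points.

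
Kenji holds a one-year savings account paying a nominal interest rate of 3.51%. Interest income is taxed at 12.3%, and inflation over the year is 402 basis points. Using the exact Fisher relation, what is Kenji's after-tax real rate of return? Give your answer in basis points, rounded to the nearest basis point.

After-tax nominal return = 3.51% × (1 − 0.123) = 3.07827%.
1 + r = 1.0307827 / 1.04020 = 0.990947
After-tax real rate = 0.990947 − 1 → -91 basis points.

-91 basis points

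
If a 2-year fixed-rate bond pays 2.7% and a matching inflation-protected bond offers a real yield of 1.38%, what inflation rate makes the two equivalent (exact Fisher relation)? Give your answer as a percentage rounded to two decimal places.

(1 + π) = (1 + i)/(1 + r) = 1.02700 / 1.01380 = 1.013020
Break-even inflation = 1.013020 − 1 → 1.30%.

1.30%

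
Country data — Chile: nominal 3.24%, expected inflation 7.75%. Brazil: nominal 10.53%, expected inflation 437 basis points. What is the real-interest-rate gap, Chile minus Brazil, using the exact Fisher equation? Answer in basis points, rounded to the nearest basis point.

Chile: (1 + 0.0324)/(1 + 0.0775) − 1 = -4.1856%
Brazil: (1 + 0.1053)/(1 + 0.0437) − 1 = 5.9021%
Differential = -4.1856% − 5.9021% = -10.0877% → -1009 basis points.

-1009 basis points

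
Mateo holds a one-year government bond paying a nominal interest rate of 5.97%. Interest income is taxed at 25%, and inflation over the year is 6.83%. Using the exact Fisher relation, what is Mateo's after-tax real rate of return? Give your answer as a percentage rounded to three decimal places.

-2.202%

After-tax nominal return = 5.97% × (1 − 0.25) = 4.4775%.
1 + r = 1.044775 / 1.06830 = 0.977979
After-tax real rate = 0.977979 − 1 → -2.202%.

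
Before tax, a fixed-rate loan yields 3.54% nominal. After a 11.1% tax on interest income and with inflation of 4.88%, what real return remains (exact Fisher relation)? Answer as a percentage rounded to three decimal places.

-1.652%

After-tax nominal return = 3.54% × (1 − 0.111) = 3.14706%.
1 + r = 1.0314706 / 1.04880 = 0.983477
After-tax real rate = 0.983477 − 1 → -1.652%.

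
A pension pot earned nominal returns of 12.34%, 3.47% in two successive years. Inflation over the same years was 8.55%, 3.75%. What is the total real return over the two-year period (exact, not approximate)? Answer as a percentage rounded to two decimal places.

3.21%

Nominal growth factor = 1.1234 × 1.0347 = 1.162382
Price-level growth factor = 1.0855 × 1.0375 = 1.126206
Real growth factor = 1.162382 / 1.126206 = 1.032122
Total real return = 1.032122 − 1 → 3.21%.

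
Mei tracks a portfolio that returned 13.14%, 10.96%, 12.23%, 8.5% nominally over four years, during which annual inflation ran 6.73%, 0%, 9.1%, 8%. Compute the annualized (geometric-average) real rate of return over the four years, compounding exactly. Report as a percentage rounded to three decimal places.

Nominal growth factor = 1.1314 × 1.1096 × 1.1223 × 1.0850 = 1.52869668
Price-level growth factor = 1.0673 × 1.0000 × 1.0910 × 1.0800 = 1.25757824
Real growth factor = 1.52869668 / 1.25757824 = 1.21558773
Annualized real rate = 1.21558773^(1/4) − 1 = 5.0018% → 5.002%.

5.002%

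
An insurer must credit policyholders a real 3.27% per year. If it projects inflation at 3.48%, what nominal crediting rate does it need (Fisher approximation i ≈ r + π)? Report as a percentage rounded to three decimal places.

i ≈ r + π = 3.27% + 3.48% = 6.750%.

6.750%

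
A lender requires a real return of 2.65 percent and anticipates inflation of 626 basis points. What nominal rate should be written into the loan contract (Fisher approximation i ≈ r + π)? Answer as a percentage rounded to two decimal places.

i ≈ r + π = 2.65% + 6.26% = 8.91%.

8.91%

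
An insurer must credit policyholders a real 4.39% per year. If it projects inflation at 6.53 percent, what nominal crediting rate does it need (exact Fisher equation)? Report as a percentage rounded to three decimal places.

(1 + i) = (1 + r)(1 + π) = 1.04390 × 1.06530 = 1.11206667
i = 1.11206667 − 1, so the required nominal rate is 11.207%.

11.207%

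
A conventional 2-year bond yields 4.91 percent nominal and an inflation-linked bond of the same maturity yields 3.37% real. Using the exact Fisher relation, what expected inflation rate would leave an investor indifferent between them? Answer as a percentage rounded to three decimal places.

(1 + π) = (1 + i)/(1 + r) = 1.04910 / 1.03370 = 1.014898
Break-even inflation = 1.014898 − 1 → 1.490%.

1.490%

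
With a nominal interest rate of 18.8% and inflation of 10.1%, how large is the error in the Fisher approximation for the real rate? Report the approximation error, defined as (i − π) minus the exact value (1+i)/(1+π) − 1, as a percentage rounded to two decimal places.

Approximate: r ≈ 18.800% − 10.100% = 8.7000%
Exact: (1 + 0.1880)/(1 + 0.1010) − 1 = 7.9019%
Error = 8.7000% − 7.9019% = 0.7981% → 0.80%.

0.80%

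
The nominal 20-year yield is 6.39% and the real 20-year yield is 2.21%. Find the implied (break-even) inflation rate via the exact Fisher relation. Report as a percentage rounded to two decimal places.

(1 + π) = (1 + i)/(1 + r) = 1.06390 / 1.02210 = 1.040896
Break-even inflation = 1.040896 − 1 → 4.09%.

4.09%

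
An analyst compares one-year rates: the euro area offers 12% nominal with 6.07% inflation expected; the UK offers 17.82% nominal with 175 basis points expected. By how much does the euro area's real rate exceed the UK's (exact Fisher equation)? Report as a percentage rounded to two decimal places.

-10.20%

The euro area: (1 + 0.1200)/(1 + 0.0607) − 1 = 5.5906%
The UK: (1 + 0.1782)/(1 + 0.0175) − 1 = 15.7936%
Differential = 5.5906% − 15.7936% = -10.2030% → -10.20%.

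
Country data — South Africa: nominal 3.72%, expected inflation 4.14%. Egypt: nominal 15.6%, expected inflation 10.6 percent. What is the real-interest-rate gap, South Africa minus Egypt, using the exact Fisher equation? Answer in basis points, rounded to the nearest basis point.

-492 basis points

South Africa: (1 + 0.0372)/(1 + 0.0414) − 1 = -0.4033%
Egypt: (1 + 0.1560)/(1 + 0.1060) − 1 = 4.5208%
Differential = -0.4033% − 4.5208% = -4.9241% → -492 basis points.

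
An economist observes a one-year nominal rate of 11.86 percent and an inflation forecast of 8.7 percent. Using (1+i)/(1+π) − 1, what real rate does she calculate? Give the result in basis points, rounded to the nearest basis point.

By the Fisher equation, 1 + r = (1 + i)/(1 + π).
1 + r = 1.11860 / 1.08700 = 1.029071
r = 1.029071 − 1 = 2.9071%, i.e. 291 basis points.

291 basis points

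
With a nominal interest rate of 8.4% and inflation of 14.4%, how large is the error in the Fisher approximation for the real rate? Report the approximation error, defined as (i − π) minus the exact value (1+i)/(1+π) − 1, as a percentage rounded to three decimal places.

-0.755%

Approximate: r ≈ 8.400% − 14.400% = -6.0000%
Exact: (1 + 0.0840)/(1 + 0.1440) − 1 = -5.2448%
Error = -6.0000% − (-5.2448%) = -0.7552% → -0.755%.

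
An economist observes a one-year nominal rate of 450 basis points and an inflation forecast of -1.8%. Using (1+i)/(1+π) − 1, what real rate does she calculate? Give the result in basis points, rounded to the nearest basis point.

642 basis points

1 + r = 1.04500 / 0.98200 = 1.064155
r = 1.064155 − 1 = 6.4155%, i.e. 642 basis points.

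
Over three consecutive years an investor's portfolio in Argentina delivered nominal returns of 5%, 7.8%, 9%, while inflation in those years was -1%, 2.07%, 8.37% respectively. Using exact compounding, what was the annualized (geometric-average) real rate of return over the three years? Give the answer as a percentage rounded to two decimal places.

Nominal growth factor = 1.0500 × 1.0780 × 1.0900 = 1.23377100
Price-level growth factor = 0.9900 × 1.0207 × 1.0837 = 1.09507126
Real growth factor = 1.23377100 / 1.09507126 = 1.12665818
Annualized real rate = 1.12665818^(1/3) − 1 = 4.0553% → 4.06%.

4.06%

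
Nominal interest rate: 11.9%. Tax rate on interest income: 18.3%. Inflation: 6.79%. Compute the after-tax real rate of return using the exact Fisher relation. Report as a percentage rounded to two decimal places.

After-tax nominal return = 11.9% × (1 − 0.183) = 9.7223%.
1 + r = 1.097223 / 1.06790 = 1.027459
After-tax real rate = 1.027459 − 1 → 2.75%.

2.75%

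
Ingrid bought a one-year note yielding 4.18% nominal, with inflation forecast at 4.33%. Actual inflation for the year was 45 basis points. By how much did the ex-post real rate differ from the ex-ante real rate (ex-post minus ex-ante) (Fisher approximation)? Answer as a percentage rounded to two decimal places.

Ex-ante: 4.18% − 4.33% = -0.150%
Ex-post: 4.18% − 0.45% = 3.730%
Difference (ex-post − ex-ante) = 3.8800% → 3.88%.

3.88%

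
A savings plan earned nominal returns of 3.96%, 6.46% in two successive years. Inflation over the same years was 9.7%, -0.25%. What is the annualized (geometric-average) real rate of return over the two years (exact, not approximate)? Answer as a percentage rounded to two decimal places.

Compound the nominal returns: 1.0396 × 1.0646 = 1.10675816.
Compound inflation: 1.0970 × 0.9975 = 1.09425750.
Deflate: 1.10675816 / 1.09425750 = 1.01142387.
Annualized real rate = 1.01142387^(1/2) − 1 = 0.5696% → 0.57%.

0.57%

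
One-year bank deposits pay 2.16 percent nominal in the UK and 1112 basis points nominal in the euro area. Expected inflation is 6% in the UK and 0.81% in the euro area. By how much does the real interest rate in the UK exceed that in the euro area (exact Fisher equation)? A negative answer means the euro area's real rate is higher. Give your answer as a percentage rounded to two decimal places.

The UK: (1 + 0.0216)/(1 + 0.0600) − 1 = -3.6226%
The euro area: (1 + 0.1112)/(1 + 0.0081) − 1 = 10.2272%
Differential = -3.6226% − 10.2272% = -13.8498% → -13.85%.

-13.85%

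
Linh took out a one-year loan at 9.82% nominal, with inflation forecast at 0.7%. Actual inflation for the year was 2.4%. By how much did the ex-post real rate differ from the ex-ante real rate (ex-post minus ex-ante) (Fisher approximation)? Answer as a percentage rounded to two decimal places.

-1.70%

Ex-ante: 9.82% − 0.7% = 9.120%
Ex-post: 9.82% − 2.4% = 7.420%
Difference (ex-post − ex-ante) = -1.7000% → -1.70%.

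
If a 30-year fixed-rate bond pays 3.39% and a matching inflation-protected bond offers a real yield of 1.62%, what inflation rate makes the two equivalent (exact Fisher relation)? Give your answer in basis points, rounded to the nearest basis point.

174 basis points

(1 + π) = (1 + i)/(1 + r) = 1.03390 / 1.01620 = 1.017418
Break-even inflation = 1.017418 − 1 → 174 basis points.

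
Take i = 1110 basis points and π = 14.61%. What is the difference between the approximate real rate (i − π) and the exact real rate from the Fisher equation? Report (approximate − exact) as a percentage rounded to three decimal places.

-0.447%

Approximate: r ≈ 11.100% − 14.610% = -3.5100%
Exact: (1 + 0.1110)/(1 + 0.1461) − 1 = -3.0626%
Error = -3.5100% − (-3.0626%) = -0.4474% → -0.447%.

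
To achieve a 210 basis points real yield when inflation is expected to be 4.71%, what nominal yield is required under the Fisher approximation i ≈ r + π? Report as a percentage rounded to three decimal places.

i ≈ r + π = 2.1% + 4.71% = 6.810%.

6.810%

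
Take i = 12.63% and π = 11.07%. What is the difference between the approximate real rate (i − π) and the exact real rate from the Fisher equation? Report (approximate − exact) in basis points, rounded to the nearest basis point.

16 basis points

Approximate: r ≈ 12.630% − 11.070% = 1.5600%
Exact: (1 + 0.1263)/(1 + 0.1107) − 1 = 1.4045%
Error = 1.5600% − 1.4045% = 0.1555% → 16 basis points.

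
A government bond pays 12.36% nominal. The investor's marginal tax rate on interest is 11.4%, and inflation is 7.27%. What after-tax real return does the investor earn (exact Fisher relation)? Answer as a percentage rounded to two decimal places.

After-tax nominal return = 12.36% × (1 − 0.114) = 10.95096%.
1 + r = 1.1095096 / 1.07270 = 1.034315
After-tax real rate = 1.034315 − 1 → 3.43%.

3.43%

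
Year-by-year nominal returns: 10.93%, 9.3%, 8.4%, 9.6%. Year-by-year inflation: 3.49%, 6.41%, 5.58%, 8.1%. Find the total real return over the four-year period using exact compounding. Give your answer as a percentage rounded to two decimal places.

14.61%

Compound the nominal returns: 1.1093 × 1.0930 × 1.0840 × 1.0960 = 1.440486.
Compound inflation: 1.0349 × 1.0641 × 1.0558 × 1.0810 = 1.256864.
Deflate: 1.440486 / 1.256864 = 1.146096.
Total real return = 1.146096 − 1 → 14.61%.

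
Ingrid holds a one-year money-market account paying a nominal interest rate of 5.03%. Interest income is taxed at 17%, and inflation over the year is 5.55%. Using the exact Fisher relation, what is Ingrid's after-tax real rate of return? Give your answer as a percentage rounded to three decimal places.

-1.303%

After-tax nominal return = 5.03% × (1 − 0.17) = 4.1749%.
1 + r = 1.041749 / 1.05550 = 0.986972
After-tax real rate = 0.986972 − 1 → -1.303%.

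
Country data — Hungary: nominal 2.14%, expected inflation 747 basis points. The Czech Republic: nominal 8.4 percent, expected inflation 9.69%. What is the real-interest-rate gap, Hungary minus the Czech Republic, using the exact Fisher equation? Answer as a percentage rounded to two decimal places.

Hungary: (1 + 0.0214)/(1 + 0.0747) − 1 = -4.9595%
The Czech Republic: (1 + 0.0840)/(1 + 0.0969) − 1 = -1.1760%
Differential = -4.9595% − (-1.1760%) = -3.7835% → -3.78%.

-3.78%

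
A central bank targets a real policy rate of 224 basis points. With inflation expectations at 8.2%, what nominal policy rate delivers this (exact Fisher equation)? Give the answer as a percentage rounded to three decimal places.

(1 + i) = (1 + r)(1 + π) = 1.02240 × 1.08200 = 1.1062368
i = 1.1062368 − 1, so the required nominal rate is 10.624%.

10.624%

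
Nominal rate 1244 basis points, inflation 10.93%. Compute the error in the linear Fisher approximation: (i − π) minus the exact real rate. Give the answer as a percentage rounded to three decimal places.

Approximate: r ≈ 12.440% − 10.930% = 1.5100%
Exact: (1 + 0.1244)/(1 + 0.1093) − 1 = 1.3612%
Error = 1.5100% − 1.3612% = 0.1488% → 0.149%.

0.149%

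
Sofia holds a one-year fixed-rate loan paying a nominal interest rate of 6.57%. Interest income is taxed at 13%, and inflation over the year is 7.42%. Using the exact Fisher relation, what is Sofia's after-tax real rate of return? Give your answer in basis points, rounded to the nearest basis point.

After-tax nominal return = 6.57% × (1 − 0.13) = 5.7159%.
1 + r = 1.057159 / 1.07420 = 0.984136
After-tax real rate = 0.984136 − 1 → -159 basis points.

-159 basis points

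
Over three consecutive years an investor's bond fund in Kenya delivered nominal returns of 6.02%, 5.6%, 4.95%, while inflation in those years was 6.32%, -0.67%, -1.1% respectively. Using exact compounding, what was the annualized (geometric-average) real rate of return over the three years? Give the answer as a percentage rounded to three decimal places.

4.003%

Nominal growth factor = 1.0602 × 1.0560 × 1.0495 = 1.17498997
Price-level growth factor = 1.0632 × 0.9933 × 0.9890 = 1.04445972
Real growth factor = 1.17498997 / 1.04445972 = 1.12497395
Annualized real rate = 1.12497395^(1/3) − 1 = 4.0034% → 4.003%.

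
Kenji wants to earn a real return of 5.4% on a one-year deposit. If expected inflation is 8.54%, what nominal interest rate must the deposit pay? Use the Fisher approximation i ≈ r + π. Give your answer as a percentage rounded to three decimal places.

i ≈ r + π = 5.4% + 8.54% = 13.940%.

13.940%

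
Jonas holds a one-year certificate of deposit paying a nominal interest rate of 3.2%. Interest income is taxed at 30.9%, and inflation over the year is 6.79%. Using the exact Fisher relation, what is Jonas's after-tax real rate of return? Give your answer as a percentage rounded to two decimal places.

-4.29%

After-tax nominal return = 3.2% × (1 − 0.309) = 2.2112%.
1 + r = 1.022112 / 1.06790 = 0.957123
After-tax real rate = 0.957123 − 1 → -4.29%.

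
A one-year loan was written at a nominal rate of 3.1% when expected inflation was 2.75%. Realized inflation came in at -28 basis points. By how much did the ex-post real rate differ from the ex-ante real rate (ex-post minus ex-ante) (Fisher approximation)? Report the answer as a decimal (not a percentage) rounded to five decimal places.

Ex-ante: 3.1% − 2.75% = 0.350%
Ex-post: 3.1% − (-0.28%) = 3.380%
Difference (ex-post − ex-ante) = 3.0300% → 0.03030.

0.03030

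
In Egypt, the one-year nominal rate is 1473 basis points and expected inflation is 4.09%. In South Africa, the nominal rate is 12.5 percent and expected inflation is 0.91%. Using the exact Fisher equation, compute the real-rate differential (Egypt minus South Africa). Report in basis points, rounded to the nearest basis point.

-126 basis points

Egypt: (1 + 0.1473)/(1 + 0.0409) − 1 = 10.2219%
South Africa: (1 + 0.1250)/(1 + 0.0091) − 1 = 11.4855%
Differential = 10.2219% − 11.4855% = -1.2636% → -126 basis points.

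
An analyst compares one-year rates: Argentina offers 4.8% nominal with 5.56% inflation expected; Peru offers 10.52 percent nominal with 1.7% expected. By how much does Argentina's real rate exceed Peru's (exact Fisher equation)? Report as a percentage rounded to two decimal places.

-9.39%

Argentina: (1 + 0.0480)/(1 + 0.0556) − 1 = -0.7200%
Peru: (1 + 0.1052)/(1 + 0.0170) − 1 = 8.6726%
Differential = -0.7200% − 8.6726% = -9.3925% → -9.39%.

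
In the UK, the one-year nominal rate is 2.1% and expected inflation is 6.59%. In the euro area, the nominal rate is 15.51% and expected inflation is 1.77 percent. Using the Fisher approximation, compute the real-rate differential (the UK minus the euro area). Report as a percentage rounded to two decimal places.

-18.23%

The UK: 2.1% − 6.59% = -4.490%
The euro area: 15.51% − 1.77% = 13.740%
Differential = -18.230% → -18.23%.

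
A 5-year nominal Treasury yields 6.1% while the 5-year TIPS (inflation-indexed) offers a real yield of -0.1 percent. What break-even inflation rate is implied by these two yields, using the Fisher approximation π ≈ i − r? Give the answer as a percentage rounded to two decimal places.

π ≈ i − r = 6.1% − (-0.1%) → 6.20%.

6.20%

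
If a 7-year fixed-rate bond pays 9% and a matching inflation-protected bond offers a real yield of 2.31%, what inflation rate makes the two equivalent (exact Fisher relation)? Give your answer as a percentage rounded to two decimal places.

(1 + π) = (1 + i)/(1 + r) = 1.09000 / 1.02310 = 1.065390
Break-even inflation = 1.065390 − 1 → 6.54%.

6.54%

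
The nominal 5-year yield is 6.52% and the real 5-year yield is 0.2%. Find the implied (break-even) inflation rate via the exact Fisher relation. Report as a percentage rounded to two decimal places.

6.31%

(1 + π) = (1 + i)/(1 + r) = 1.06520 / 1.00200 = 1.063074
Break-even inflation = 1.063074 − 1 → 6.31%.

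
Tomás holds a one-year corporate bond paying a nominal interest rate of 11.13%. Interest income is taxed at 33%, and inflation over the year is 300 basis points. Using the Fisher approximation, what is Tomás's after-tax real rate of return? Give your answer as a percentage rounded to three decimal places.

4.457%

After-tax nominal return = 11.13% × (1 − 0.33) = 7.4571%.
r ≈ 7.4571% − 3% → 4.457%.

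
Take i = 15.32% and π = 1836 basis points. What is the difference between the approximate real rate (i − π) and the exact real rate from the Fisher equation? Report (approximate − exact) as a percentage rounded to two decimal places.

-0.47%

Approximate: r ≈ 15.320% − 18.360% = -3.0400%
Exact: (1 + 0.1532)/(1 + 0.1836) − 1 = -2.5684%
Error = -3.0400% − (-2.5684%) = -0.4716% → -0.47%.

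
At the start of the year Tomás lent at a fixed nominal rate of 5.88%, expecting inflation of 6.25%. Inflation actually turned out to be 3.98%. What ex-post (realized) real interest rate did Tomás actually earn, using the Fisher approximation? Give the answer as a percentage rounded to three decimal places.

1.900%

Ex-post: 5.88% − 3.98% = 1.900%
So the realized real rate is 1.900%.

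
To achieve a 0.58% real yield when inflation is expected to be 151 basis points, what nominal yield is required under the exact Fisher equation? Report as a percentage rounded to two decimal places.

(1 + i) = (1 + r)(1 + π) = 1.00580 × 1.01510 = 1.02098758
i = 1.02098758 − 1, so the required nominal rate is 2.10%.

2.10%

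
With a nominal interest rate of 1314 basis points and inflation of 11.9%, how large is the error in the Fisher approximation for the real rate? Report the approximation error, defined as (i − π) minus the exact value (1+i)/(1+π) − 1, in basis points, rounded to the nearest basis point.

Approximate: r ≈ 13.140% − 11.900% = 1.2400%
Exact: (1 + 0.1314)/(1 + 0.1190) − 1 = 1.1081%
Error = 1.2400% − 1.1081% = 0.1319% → 13 basis points.

13 basis points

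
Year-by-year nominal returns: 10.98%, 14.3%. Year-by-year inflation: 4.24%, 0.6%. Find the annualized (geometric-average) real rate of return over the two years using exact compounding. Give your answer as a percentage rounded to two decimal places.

9.98%

Compound the nominal returns: 1.1098 × 1.1430 = 1.26850140.
Compound inflation: 1.0424 × 1.0060 = 1.04865440.
Deflate: 1.26850140 / 1.04865440 = 1.20964676.
Annualized real rate = 1.20964676^(1/2) − 1 = 9.9839% → 9.98%.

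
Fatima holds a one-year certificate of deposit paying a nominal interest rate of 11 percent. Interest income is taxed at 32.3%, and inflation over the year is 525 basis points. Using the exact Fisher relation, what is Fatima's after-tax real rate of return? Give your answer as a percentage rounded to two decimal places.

After-tax nominal return = 11% × (1 − 0.323) = 7.4470%.
1 + r = 1.07447 / 1.05250 = 1.020874
After-tax real rate = 1.020874 − 1 → 2.09%.

2.09%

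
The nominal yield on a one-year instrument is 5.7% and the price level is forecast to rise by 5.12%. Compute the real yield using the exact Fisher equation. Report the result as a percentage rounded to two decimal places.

By the Fisher identity, 1 + r = (1 + i)/(1 + π).
1 + r = 1.05700 / 1.05120 = 1.005518
r = 1.005518 − 1 = 0.5518%, i.e. 0.55%.

0.55%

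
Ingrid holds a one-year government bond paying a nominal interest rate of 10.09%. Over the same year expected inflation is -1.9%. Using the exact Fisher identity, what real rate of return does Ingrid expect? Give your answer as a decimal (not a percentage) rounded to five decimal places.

By the Fisher identity, 1 + r = (1 + i)/(1 + π).
1 + r = 1.10090 / 0.98100 = 1.122222
r = 1.122222 − 1 = 12.2222%, i.e. 0.12222.

0.12222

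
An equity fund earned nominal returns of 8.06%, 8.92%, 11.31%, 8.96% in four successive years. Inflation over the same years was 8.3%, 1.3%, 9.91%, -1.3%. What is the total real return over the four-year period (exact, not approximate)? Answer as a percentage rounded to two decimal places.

19.94%

Compound the nominal returns: 1.0806 × 1.0892 × 1.1131 × 1.0896 = 1.427493.
Compound inflation: 1.0830 × 1.0130 × 1.0991 × 0.9870 = 1.190124.
Deflate: 1.427493 / 1.190124 = 1.199449.
Total real return = 1.199449 − 1 → 19.94%.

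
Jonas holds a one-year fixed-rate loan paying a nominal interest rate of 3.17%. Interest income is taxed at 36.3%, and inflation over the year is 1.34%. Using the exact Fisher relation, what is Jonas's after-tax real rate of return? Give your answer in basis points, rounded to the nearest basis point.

After-tax nominal return = 3.17% × (1 − 0.363) = 2.01929%.
1 + r = 1.0201929 / 1.01340 = 1.006703
After-tax real rate = 1.006703 − 1 → 67 basis points.

67 basis points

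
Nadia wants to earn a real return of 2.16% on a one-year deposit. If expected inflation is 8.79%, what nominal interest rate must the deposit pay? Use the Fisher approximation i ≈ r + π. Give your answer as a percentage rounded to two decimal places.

i ≈ r + π = 2.16% + 8.79% = 10.95%.

10.95%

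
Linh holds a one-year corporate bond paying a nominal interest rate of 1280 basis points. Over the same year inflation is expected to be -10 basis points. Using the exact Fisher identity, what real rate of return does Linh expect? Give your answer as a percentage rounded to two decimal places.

By the Fisher identity, 1 + r = (1 + i)/(1 + π).
1 + r = 1.12800 / 0.99900 = 1.129129
r = 1.129129 − 1 = 12.9129%, i.e. 12.91%.

12.91%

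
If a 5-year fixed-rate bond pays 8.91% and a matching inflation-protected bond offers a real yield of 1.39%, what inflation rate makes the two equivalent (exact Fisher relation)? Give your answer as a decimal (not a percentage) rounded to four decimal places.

0.0742

(1 + π) = (1 + i)/(1 + r) = 1.08910 / 1.01390 = 1.074169
Break-even inflation = 1.074169 − 1 → 0.0742.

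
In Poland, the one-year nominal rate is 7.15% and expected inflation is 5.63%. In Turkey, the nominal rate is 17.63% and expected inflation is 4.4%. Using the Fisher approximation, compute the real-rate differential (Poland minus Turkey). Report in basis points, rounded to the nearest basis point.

-1171 basis points

Poland: 7.15% − 5.63% = 1.520%
Turkey: 17.63% − 4.4% = 13.230%
Differential = -11.710% → -1171 basis points.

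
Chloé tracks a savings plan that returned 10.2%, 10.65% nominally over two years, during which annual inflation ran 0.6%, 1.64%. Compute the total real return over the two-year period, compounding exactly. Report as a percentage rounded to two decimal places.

Compound the nominal returns: 1.1020 × 1.1065 = 1.219363.
Compound inflation: 1.0060 × 1.0164 = 1.022498.
Deflate: 1.219363 / 1.022498 = 1.192533.
Total real return = 1.192533 − 1 → 19.25%.

19.25%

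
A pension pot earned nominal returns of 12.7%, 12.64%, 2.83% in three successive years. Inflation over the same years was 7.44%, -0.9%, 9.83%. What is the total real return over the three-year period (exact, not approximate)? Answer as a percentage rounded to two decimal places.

Nominal growth factor = 1.1270 × 1.1264 × 1.0283 = 1.305378
Price-level growth factor = 1.0744 × 0.9910 × 1.0983 = 1.169393
Real growth factor = 1.305378 / 1.169393 = 1.116287
Total real return = 1.116287 − 1 → 11.63%.

11.63%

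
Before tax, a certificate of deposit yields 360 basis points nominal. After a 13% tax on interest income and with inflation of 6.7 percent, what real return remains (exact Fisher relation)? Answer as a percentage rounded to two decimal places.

-3.34%

After-tax nominal return = 3.6% × (1 − 0.13) = 3.1320%.
1 + r = 1.03132 / 1.06700 = 0.966560
After-tax real rate = 0.966560 − 1 → -3.34%.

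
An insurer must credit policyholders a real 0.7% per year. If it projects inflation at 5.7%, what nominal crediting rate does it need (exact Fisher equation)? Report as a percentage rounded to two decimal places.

6.44%

(1 + i) = (1 + r)(1 + π) = 1.00700 × 1.05700 = 1.064399
i = 1.064399 − 1, so the required nominal rate is 6.44%.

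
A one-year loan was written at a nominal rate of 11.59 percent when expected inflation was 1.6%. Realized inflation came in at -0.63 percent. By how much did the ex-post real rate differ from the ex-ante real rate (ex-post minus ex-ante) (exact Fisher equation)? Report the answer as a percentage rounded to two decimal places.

2.46%

Ex-ante: (1 + 0.1159)/(1 + 0.0160) − 1 = 9.8327%
Ex-post: (1 + 0.1159)/(1 − 0.0063) − 1 = 12.2975%
Difference (ex-post − ex-ante) = 2.4648% → 2.46%.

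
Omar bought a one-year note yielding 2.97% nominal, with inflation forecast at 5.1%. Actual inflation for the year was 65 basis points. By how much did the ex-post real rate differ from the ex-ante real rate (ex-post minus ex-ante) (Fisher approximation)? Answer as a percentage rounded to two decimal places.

4.45%

Ex-ante: 2.97% − 5.1% = -2.130%
Ex-post: 2.97% − 0.65% = 2.320%
Difference (ex-post − ex-ante) = 4.4500% → 4.45%.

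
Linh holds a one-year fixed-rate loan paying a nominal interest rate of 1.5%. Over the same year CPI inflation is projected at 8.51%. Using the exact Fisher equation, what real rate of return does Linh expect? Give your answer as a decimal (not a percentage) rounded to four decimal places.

-0.0646

By the Fisher equation, 1 + r = (1 + i)/(1 + π).
1 + r = 1.01500 / 1.08510 = 0.935398
r = 0.935398 − 1 = -6.4602%, i.e. -0.0646.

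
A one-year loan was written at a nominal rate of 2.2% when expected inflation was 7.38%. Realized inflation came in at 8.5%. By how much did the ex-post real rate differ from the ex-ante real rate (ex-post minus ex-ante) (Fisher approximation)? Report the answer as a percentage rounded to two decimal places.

Ex-ante: 2.2% − 7.38% = -5.180%
Ex-post: 2.2% − 8.5% = -6.300%
Difference (ex-post − ex-ante) = -1.1200% → -1.12%.

-1.12%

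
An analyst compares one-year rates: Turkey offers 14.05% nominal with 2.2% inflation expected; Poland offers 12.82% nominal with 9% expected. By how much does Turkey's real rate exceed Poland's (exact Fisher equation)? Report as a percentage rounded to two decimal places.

Turkey: (1 + 0.1405)/(1 + 0.0220) − 1 = 11.5949%
Poland: (1 + 0.1282)/(1 + 0.0900) − 1 = 3.5046%
Differential = 11.5949% − 3.5046% = 8.0903% → 8.09%.

8.09%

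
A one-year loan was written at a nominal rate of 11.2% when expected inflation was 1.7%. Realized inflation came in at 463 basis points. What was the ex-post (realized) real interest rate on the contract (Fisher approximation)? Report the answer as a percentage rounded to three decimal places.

6.570%

Ex-post: 11.2% − 4.63% = 6.570%
So the realized real rate is 6.570%.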